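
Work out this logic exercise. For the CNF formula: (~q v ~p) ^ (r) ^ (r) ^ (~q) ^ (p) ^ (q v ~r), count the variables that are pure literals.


Check each variable for pure literal status:
p: mixed (not pure)
q: mixed (not pure)
r: mixed (not pure)
Pure literal count = 0

0


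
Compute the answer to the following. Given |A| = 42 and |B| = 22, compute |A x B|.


The Cartesian product A x B contains all ordered pairs (a, b).
|A x B| = |A| * |B| = 42 * 22 = 924

924


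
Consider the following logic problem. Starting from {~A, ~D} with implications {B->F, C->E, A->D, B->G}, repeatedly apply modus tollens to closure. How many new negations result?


Initial negated facts: {~A, ~D}
Apply modus tollens to closure:
  (no implication fires)
Final negated: {~A, ~D}
New negations: {(none)}
Count = 0

0


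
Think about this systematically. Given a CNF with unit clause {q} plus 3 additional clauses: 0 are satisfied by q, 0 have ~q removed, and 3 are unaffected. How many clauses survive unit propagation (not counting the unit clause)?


Satisfied (removed): 0
Shortened (remain): 0
Unchanged (remain): 3
Remaining = 0 + 3 = 3

3


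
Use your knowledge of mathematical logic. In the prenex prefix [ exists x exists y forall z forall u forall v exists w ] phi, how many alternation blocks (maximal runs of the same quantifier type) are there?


Quantifier-type sequence: E E A A A E  (A=forall, E=exists)
Group into maximal same-type runs:
  Ex2 | Ax3 | Ex1
Number of blocks = 3

3


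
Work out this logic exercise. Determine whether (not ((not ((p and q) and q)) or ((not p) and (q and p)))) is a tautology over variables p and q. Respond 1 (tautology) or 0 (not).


Check all 4 assignments:
p=0, q=0: 0
p=0, q=1: 0
p=1, q=0: 0
p=1, q=1: 1
Satisfying count = 1/4.
Tautology iff count = 4: no.

0


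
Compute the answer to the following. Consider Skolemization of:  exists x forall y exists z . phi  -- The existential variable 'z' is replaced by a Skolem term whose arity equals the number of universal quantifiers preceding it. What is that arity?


Quantifier prefix: exists x forall y exists z
'z' is existentially quantified at position 3.
Universal variables preceding it: y
Skolem function arity = 1

1


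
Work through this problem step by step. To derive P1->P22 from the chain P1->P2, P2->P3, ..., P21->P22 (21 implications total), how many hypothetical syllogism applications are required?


With 21 implications in a chain connecting 22 propositions:
P1->P2, P2->P3, ..., P21->P22
Steps needed = (number of implications) - 1 = 21 - 1 = 20

20


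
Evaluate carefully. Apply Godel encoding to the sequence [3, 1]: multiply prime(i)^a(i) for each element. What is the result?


Encode each element as an exponent of the corresponding prime:
  2^3 = 8
  3^1 = 3
Product = 8 * 3 = 24

24


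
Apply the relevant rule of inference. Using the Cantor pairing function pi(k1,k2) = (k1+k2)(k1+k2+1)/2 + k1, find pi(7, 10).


k1 + k2 = 17
(k1+k2)(k1+k2+1)/2 = 17 * 18 / 2 = 153
pi = 153 + 7 = 160

160


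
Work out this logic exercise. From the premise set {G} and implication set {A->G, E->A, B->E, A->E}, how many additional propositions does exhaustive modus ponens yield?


Initial facts: {G}
Apply modus ponens to closure:
  (no implication fires)
Final known: {G}
New propositions: {(none)}
Count = 0

0


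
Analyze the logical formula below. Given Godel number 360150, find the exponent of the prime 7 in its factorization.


Factorize 360150 by dividing by 7 repeatedly.
Division steps: 7 divides 360150 exactly 4 time(s).
Exponent of 7 = 4

4


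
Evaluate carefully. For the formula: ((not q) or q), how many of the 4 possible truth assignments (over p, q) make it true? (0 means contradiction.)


Check all 4 assignments:
p=0, q=0: 1
p=0, q=1: 1
p=1, q=0: 1
p=1, q=1: 1
Count of True = 4

4


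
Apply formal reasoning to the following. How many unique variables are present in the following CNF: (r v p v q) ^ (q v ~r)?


Identify each variable that appears in the formula.
Variables found: p, q, r
Count = 3

3


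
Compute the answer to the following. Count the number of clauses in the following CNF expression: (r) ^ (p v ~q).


A CNF formula is a conjunction of clauses.
Clauses are separated by ^.
Counting the conjuncts: 2 clauses.

2


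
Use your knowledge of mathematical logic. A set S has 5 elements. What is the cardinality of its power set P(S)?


The power set of a set with n elements has 2^n elements.
|P(S)| = 2^5 = 32

32


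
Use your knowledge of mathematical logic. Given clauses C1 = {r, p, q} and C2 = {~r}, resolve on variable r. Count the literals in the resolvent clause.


Remove r from C1 and ~r from C2.
C1 remainder: {p, q}
C2 remainder: {}
Union (resolvent): {p, q}
Resolvent has 2 literal(s).

2


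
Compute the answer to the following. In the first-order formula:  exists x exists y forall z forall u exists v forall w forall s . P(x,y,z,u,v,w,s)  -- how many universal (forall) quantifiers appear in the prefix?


Quantifier prefix: exists x exists y forall z forall u exists v forall w forall s
Mark each quantifier type:
  E E U U E U U
Universal count = 4, Existential count = 3
Asked for universal (forall) quantifiers: 4

4


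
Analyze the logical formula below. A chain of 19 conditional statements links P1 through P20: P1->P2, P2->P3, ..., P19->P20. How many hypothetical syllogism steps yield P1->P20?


With 19 implications in a chain connecting 20 propositions:
P1->P2, P2->P3, ..., P19->P20
Steps needed = (number of implications) - 1 = 19 - 1 = 18

18


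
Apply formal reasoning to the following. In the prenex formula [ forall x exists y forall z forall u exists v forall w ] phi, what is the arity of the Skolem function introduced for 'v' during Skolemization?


Quantifier prefix: forall x exists y forall z forall u exists v forall w
'v' is existentially quantified at position 5.
Universal variables preceding it: x, z, u
Skolem function arity = 3

3


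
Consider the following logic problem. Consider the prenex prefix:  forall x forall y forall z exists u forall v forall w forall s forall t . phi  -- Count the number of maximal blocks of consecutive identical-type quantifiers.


Quantifier-type sequence: A A A E A A A A  (A=forall, E=exists)
Group into maximal same-type runs:
  Ax3 | Ex1 | Ax4
Number of blocks = 3

3


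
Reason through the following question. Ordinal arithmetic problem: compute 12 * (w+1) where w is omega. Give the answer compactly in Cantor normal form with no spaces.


Compute 12 * (w+1).
Ordinal * is associative and left-distributive over +, but NOT commutative; for finite n>1, n*w = w but w*n stays w*n.
By left-distributivity: 12 * (w+1) = 12*w + 12*1 = w + 12 = w+12.
Result = w+12

w+12


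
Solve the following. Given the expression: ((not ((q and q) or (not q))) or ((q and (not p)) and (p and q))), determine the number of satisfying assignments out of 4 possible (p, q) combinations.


Check all 4 assignments:
p=0, q=0: 0
p=0, q=1: 0
p=1, q=0: 0
p=1, q=1: 0
Count of True = 0

0


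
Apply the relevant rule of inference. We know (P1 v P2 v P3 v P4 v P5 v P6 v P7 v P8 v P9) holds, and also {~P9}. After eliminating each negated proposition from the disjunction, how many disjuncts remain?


Original disjuncts (9): P1, P2, P3, P4, P5, P6, P7, P8, P9
Negated (eliminate): ~P9
Remaining disjuncts: P1, P2, P3, P4, P5, P6, P7, P8
Count = 9 - 1 = 8

8


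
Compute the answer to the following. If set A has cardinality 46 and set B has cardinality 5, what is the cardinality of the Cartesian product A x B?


The Cartesian product A x B contains all ordered pairs (a, b).
|A x B| = |A| * |B| = 46 * 5 = 230

230


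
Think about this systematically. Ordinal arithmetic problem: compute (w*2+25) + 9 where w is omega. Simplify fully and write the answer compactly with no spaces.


Compute (w*2+25) + 9.
Ordinal + is associative but NOT commutative; for finite n>0, n + w = w but w + n stays w+n.
By associativity: (w*2+25) + 9 = w*2 + (25+9) = w*2+34.
Result = w*2+34

w*2+34


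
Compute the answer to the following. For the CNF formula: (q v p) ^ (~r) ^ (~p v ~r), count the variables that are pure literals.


Check each variable for pure literal status:
p: mixed (not pure)
q: pure positive
r: pure negative
Pure literal count = 2

2


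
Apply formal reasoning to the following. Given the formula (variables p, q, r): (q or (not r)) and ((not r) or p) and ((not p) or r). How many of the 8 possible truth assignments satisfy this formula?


Evaluate all 8 assignments for p, q, r:
p=0, q=0, r=0: 1
p=0, q=0, r=1: 0
p=0, q=1, r=0: 1
p=0, q=1, r=1: 0
p=1, q=0, r=0: 0
p=1, q=0, r=1: 0
p=1, q=1, r=0: 0
p=1, q=1, r=1: 1
Satisfying count = 3

3


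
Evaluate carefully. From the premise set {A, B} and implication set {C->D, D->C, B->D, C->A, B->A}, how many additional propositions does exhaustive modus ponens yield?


Initial facts: {A, B}
Apply modus ponens to closure:
  B and B->D  =>  D
  D and D->C  =>  C
Final known: {A, B, C, D}
New propositions: {C, D}
Count = 2

2


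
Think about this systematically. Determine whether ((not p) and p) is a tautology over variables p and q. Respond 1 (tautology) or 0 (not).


Check all 4 assignments:
p=0, q=0: 0
p=0, q=1: 0
p=1, q=0: 0
p=1, q=1: 0
Satisfying count = 0/4.
Tautology iff count = 4: no.

0


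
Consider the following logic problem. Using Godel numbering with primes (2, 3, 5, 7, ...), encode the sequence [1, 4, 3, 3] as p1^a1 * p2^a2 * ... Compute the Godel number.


Encode each element as an exponent of the corresponding prime:
  2^1 = 2
  3^4 = 81
  5^3 = 125
  7^3 = 343
Product = 2 * 81 * 125 * 343 = 6945750

6945750


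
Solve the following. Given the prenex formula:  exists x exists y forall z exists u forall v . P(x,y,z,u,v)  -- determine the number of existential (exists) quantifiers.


Quantifier prefix: exists x exists y forall z exists u forall v
Mark each quantifier type:
  E E U E U
Universal count = 2, Existential count = 3
Asked for existential (exists) quantifiers: 3

3


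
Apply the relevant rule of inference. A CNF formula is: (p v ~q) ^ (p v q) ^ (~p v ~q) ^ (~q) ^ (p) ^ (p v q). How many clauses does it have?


A CNF formula is a conjunction of clauses.
Clauses are separated by ^.
Counting the conjuncts: 6 clauses.

6


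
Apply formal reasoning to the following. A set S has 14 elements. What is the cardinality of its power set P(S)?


The power set of a set with n elements has 2^n elements.
|P(S)| = 2^14 = 16384

16384


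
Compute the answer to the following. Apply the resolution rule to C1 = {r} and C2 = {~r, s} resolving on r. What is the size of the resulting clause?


Remove r from C1 and ~r from C2.
C1 remainder: {}
C2 remainder: {s}
Union (resolvent): {s}
Resolvent has 1 literal(s).

1


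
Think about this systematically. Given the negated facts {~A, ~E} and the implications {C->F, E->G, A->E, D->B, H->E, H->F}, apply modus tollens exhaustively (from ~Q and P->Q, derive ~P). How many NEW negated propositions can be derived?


Initial negated facts: {~A, ~E}
Apply modus tollens to closure:
  ~E and H->E  =>  ~H
Final negated: {~A, ~E, ~H}
New negations: {~H}
Count = 1

1


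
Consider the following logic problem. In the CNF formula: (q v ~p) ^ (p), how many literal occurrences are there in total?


Counting literals in each clause:
Clause 1: 2 literal(s)
Clause 2: 1 literal(s)
Total = 3

3


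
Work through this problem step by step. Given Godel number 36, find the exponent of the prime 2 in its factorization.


Factorize 36 by dividing by 2 repeatedly.
Division steps: 2 divides 36 exactly 2 time(s).
Exponent of 2 = 2

2


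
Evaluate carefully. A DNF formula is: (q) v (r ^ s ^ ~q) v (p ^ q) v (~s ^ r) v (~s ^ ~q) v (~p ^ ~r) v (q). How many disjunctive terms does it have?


A DNF formula is a disjunction of terms (conjunctions).
Terms are separated by v.
Counting the disjuncts: 7 terms.

7


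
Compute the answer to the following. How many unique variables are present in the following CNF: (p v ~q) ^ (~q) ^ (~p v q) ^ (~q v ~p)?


Identify each variable that appears in the formula.
Variables found: p, q
Count = 2

2


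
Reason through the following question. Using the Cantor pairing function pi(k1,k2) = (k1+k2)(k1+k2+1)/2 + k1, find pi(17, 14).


k1 + k2 = 31
(k1+k2)(k1+k2+1)/2 = 31 * 32 / 2 = 496
pi = 496 + 17 = 513

513


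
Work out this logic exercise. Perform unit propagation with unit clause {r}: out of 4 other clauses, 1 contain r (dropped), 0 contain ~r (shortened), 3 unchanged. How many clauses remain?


Satisfied (removed): 1
Shortened (remain): 0
Unchanged (remain): 3
Remaining = 0 + 3 = 3

3


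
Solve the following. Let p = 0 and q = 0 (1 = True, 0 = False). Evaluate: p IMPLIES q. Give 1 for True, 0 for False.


p = 0, q = 0
Operation: p IMPLIES q
Evaluate: 0 IMPLIES 0 = 1

1


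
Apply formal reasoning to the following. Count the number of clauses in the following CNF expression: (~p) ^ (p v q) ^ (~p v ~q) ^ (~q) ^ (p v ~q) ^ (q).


A CNF formula is a conjunction of clauses.
Clauses are separated by ^.
Counting the conjuncts: 6 clauses.

6


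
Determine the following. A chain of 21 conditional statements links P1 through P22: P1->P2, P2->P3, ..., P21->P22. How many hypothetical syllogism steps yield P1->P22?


With 21 implications in a chain connecting 22 propositions:
P1->P2, P2->P3, ..., P21->P22
Steps needed = (number of implications) - 1 = 21 - 1 = 20

20


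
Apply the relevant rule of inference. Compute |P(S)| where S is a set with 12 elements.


The power set of a set with n elements has 2^n elements.
|P(S)| = 2^12 = 4096

4096


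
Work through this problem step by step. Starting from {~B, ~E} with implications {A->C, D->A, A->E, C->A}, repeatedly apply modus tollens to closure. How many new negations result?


Initial negated facts: {~B, ~E}
Apply modus tollens to closure:
  ~E and A->E  =>  ~A
  ~A and C->A  =>  ~C
  ~A and D->A  =>  ~D
Final negated: {~A, ~B, ~C, ~D, ~E}
New negations: {~A, ~C, ~D}
Count = 3

3


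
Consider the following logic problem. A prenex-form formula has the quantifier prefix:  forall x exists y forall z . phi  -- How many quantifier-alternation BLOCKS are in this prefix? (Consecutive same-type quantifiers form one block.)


Quantifier-type sequence: A E A  (A=forall, E=exists)
Group into maximal same-type runs:
  Ax1 | Ex1 | Ax1
Number of blocks = 3

3


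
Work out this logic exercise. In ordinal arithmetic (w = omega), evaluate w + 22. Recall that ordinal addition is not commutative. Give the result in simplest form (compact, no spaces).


Compute w + 22.
Ordinal + is associative but NOT commutative; for finite n>0, n + w = w but w + n stays w+n.
w + 22 is already in normal form (a successor ordinal beyond w).
Result = w+22

w+22


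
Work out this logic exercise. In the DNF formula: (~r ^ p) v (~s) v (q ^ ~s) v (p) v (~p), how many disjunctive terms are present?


A DNF formula is a disjunction of terms (conjunctions).
Terms are separated by v.
Counting the disjuncts: 5 terms.

5


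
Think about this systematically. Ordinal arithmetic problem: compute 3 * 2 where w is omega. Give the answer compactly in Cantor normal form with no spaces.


Compute 3 * 2.
Ordinal * is associative and left-distributive over +, but NOT commutative; for finite n>1, n*w = w but w*n stays w*n.
Both finite; ordinal * agrees with natural *: 3 * 2 = 6.
Result = 6

6


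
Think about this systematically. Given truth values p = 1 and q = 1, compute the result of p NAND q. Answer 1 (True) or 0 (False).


p = 1, q = 1
Operation: p NAND q
Evaluate: 1 NAND 1 = 0

0


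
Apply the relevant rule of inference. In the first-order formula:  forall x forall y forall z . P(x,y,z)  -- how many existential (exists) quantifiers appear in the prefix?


Quantifier prefix: forall x forall y forall z
Mark each quantifier type:
  U U U
Universal count = 3, Existential count = 0
Asked for existential (exists) quantifiers: 0

0


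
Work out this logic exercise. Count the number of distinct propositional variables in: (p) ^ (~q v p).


Identify each variable that appears in the formula.
Variables found: p, q
Count = 2

2


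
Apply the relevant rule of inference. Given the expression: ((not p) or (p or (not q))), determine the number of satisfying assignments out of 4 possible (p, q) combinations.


Check all 4 assignments:
p=0, q=0: 1
p=0, q=1: 1
p=1, q=0: 1
p=1, q=1: 1
Count of True = 4

4


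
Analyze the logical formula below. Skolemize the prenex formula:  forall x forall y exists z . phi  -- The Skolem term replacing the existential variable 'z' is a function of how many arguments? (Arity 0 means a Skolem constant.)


Quantifier prefix: forall x forall y exists z
'z' is existentially quantified at position 3.
Universal variables preceding it: x, y
Skolem function arity = 2

2


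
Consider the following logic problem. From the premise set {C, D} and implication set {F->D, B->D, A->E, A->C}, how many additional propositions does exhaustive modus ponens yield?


Initial facts: {C, D}
Apply modus ponens to closure:
  (no implication fires)
Final known: {C, D}
New propositions: {(none)}
Count = 0

0


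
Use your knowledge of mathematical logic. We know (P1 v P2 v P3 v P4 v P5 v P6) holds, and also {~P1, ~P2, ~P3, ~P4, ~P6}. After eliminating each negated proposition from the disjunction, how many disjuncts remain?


Original disjuncts (6): P1, P2, P3, P4, P5, P6
Negated (eliminate): ~P1, ~P2, ~P3, ~P4, ~P6
Remaining disjuncts: P5
Count = 6 - 5 = 1

1


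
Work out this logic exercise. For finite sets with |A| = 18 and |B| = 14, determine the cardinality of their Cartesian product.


The Cartesian product A x B contains all ordered pairs (a, b).
|A x B| = |A| * |B| = 18 * 14 = 252

252


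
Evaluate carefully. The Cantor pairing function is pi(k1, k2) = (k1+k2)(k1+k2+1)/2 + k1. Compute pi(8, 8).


k1 + k2 = 16
(k1+k2)(k1+k2+1)/2 = 16 * 17 / 2 = 136
pi = 136 + 8 = 144

144


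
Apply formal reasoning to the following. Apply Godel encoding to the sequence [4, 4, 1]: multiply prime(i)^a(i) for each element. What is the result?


Encode each element as an exponent of the corresponding prime:
  2^4 = 16
  3^4 = 81
  5^1 = 5
Product = 16 * 81 * 5 = 6480

6480


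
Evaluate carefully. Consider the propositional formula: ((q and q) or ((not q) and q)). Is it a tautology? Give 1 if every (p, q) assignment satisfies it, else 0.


Check all 4 assignments:
p=0, q=0: 0
p=0, q=1: 1
p=1, q=0: 0
p=1, q=1: 1
Satisfying count = 2/4.
Tautology iff count = 4: no.

0


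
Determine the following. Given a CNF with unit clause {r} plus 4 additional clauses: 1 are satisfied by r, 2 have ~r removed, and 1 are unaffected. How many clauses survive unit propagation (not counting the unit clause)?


Satisfied (removed): 1
Shortened (remain): 2
Unchanged (remain): 1
Remaining = 2 + 1 = 3

3


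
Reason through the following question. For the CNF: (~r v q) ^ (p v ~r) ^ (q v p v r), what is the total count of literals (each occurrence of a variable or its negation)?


Counting literals in each clause:
Clause 1: 2 literal(s)
Clause 2: 2 literal(s)
Clause 3: 3 literal(s)
Total = 7

7


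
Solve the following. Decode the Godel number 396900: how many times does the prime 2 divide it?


Factorize 396900 by dividing by 2 repeatedly.
Division steps: 2 divides 396900 exactly 2 time(s).
Exponent of 2 = 2

2


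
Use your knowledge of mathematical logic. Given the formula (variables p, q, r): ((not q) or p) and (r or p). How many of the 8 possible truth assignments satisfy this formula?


Evaluate all 8 assignments for p, q, r:
p=0, q=0, r=0: 0
p=0, q=0, r=1: 1
p=0, q=1, r=0: 0
p=0, q=1, r=1: 0
p=1, q=0, r=0: 1
p=1, q=0, r=1: 1
p=1, q=1, r=0: 1
p=1, q=1, r=1: 1
Satisfying count = 5

5


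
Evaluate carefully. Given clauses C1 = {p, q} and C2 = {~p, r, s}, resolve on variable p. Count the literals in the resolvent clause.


Remove p from C1 and ~p from C2.
C1 remainder: {q}
C2 remainder: {r, s}
Union (resolvent): {q, r, s}
Resolvent has 3 literal(s).

3


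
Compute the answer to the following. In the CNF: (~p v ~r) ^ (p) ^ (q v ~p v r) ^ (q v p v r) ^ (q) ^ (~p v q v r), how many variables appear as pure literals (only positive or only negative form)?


Check each variable for pure literal status:
p: mixed (not pure)
q: pure positive
r: mixed (not pure)
Pure literal count = 1

1


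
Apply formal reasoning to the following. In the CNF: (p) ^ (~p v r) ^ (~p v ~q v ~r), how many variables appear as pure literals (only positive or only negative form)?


Check each variable for pure literal status:
p: mixed (not pure)
q: pure negative
r: mixed (not pure)
Pure literal count = 1

1


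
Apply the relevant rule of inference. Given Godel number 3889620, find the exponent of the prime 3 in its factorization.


Factorize 3889620 by dividing by 3 repeatedly.
Division steps: 3 divides 3889620 exactly 4 time(s).
Exponent of 3 = 4

4


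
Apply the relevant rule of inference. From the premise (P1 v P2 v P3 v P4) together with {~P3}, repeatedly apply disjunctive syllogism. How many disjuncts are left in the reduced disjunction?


Original disjuncts (4): P1, P2, P3, P4
Negated (eliminate): ~P3
Remaining disjuncts: P1, P2, P4
Count = 4 - 1 = 3

3


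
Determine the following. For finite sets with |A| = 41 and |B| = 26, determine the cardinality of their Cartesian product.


The Cartesian product A x B contains all ordered pairs (a, b).
|A x B| = |A| * |B| = 41 * 26 = 1066

1066


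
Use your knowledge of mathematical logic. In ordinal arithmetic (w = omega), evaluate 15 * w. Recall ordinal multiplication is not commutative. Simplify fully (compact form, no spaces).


Compute 15 * w.
Ordinal * is associative and left-distributive over +, but NOT commutative; for finite n>1, n*w = w but w*n stays w*n.
For finite n>0, n * w = sup{n*k : k<w} = w. So 15 * w = w.
Result = w

w


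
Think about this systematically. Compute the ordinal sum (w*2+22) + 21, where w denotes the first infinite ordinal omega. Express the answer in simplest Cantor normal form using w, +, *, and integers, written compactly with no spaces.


Compute (w*2+22) + 21.
Ordinal + is associative but NOT commutative; for finite n>0, n + w = w but w + n stays w+n.
By associativity: (w*2+22) + 21 = w*2 + (22+21) = w*2+43.
Result = w*2+43

w*2+43


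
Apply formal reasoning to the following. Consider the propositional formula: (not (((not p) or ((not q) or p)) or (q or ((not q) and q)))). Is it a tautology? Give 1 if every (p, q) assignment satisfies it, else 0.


Check all 4 assignments:
p=0, q=0: 0
p=0, q=1: 0
p=1, q=0: 0
p=1, q=1: 0
Satisfying count = 0/4.
Tautology iff count = 4: no.

0


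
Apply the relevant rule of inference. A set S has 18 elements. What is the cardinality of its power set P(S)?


The power set of a set with n elements has 2^n elements.
|P(S)| = 2^18 = 262144

262144


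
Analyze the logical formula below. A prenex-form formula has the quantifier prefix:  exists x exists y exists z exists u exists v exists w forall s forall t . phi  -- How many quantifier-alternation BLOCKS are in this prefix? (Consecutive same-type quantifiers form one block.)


Quantifier-type sequence: E E E E E E A A  (A=forall, E=exists)
Group into maximal same-type runs:
  Ex6 | Ax2
Number of blocks = 2

2


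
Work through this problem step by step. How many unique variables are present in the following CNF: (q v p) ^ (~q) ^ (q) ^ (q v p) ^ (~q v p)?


Identify each variable that appears in the formula.
Variables found: p, q
Count = 2

2


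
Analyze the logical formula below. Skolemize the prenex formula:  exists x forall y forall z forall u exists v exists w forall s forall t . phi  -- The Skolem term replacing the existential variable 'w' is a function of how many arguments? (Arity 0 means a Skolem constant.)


Quantifier prefix: exists x forall y forall z forall u exists v exists w forall s forall t
'w' is existentially quantified at position 6.
Universal variables preceding it: y, z, u
Skolem function arity = 3

3


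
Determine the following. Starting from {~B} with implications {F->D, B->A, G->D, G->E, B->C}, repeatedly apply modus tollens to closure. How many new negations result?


Initial negated facts: {~B}
Apply modus tollens to closure:
  (no implication fires)
Final negated: {~B}
New negations: {(none)}
Count = 0

0


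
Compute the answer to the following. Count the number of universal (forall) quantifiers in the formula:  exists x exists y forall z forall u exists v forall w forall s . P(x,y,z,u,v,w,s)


Quantifier prefix: exists x exists y forall z forall u exists v forall w forall s
Mark each quantifier type:
  E E U U E U U
Universal count = 4, Existential count = 3
Asked for universal (forall) quantifiers: 4

4


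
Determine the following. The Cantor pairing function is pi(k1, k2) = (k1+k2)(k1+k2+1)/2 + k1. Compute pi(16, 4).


k1 + k2 = 20
(k1+k2)(k1+k2+1)/2 = 20 * 21 / 2 = 210
pi = 210 + 16 = 226

226


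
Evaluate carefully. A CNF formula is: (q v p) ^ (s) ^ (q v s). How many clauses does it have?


A CNF formula is a conjunction of clauses.
Clauses are separated by ^.
Counting the conjuncts: 3 clauses.

3


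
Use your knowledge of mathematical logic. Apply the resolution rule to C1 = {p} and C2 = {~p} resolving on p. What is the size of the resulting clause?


Remove p from C1 and ~p from C2.
C1 remainder: {}
C2 remainder: {}
Union (resolvent): {} (empty clause)
Resolvent has 0 literal(s).

0


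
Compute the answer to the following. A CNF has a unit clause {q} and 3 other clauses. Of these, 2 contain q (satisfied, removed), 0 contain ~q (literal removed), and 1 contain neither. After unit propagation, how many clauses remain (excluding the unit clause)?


Satisfied (removed): 2
Shortened (remain): 0
Unchanged (remain): 1
Remaining = 0 + 1 = 1

1


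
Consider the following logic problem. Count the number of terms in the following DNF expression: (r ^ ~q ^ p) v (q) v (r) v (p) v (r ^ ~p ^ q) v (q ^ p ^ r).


A DNF formula is a disjunction of terms (conjunctions).
Terms are separated by v.
Counting the disjuncts: 6 terms.

6


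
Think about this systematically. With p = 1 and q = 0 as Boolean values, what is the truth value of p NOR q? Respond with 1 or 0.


p = 1, q = 0
Operation: p NOR q
Evaluate: 1 NOR 0 = 0

0


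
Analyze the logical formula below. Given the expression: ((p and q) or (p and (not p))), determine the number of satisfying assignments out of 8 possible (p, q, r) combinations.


Check all 8 assignments:
p=0, q=0, r=0: 0
p=0, q=0, r=1: 0
p=0, q=1, r=0: 0
p=0, q=1, r=1: 0
p=1, q=0, r=0: 0
p=1, q=0, r=1: 0
p=1, q=1, r=0: 1
p=1, q=1, r=1: 1
Count of True = 2

2


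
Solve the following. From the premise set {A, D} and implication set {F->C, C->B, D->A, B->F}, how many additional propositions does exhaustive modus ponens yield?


Initial facts: {A, D}
Apply modus ponens to closure:
  (no implication fires)
Final known: {A, D}
New propositions: {(none)}
Count = 0

0


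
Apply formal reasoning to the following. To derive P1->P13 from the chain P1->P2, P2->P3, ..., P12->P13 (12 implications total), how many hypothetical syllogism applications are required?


With 12 implications in a chain connecting 13 propositions:
P1->P2, P2->P3, ..., P12->P13
Steps needed = (number of implications) - 1 = 12 - 1 = 11

11


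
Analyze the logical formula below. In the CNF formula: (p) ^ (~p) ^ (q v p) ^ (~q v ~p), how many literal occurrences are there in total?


Counting literals in each clause:
Clause 1: 1 literal(s)
Clause 2: 1 literal(s)
Clause 3: 2 literal(s)
Clause 4: 2 literal(s)
Total = 6

6


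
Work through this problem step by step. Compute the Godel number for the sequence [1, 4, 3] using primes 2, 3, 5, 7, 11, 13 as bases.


Encode each element as an exponent of the corresponding prime:
  2^1 = 2
  3^4 = 81
  5^3 = 125
Product = 2 * 81 * 125 = 20250

20250


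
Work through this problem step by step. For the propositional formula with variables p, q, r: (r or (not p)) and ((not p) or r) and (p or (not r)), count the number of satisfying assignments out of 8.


Evaluate all 8 assignments for p, q, r:
p=0, q=0, r=0: 1
p=0, q=0, r=1: 0
p=0, q=1, r=0: 1
p=0, q=1, r=1: 0
p=1, q=0, r=0: 0
p=1, q=0, r=1: 1
p=1, q=1, r=0: 0
p=1, q=1, r=1: 1
Satisfying count = 4

4


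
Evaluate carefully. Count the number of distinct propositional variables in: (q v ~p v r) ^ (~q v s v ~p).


Identify each variable that appears in the formula.
Variables found: p, q, r, s
Count = 4

4


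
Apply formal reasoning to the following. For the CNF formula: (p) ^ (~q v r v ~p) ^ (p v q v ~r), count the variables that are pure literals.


Check each variable for pure literal status:
p: mixed (not pure)
q: mixed (not pure)
r: mixed (not pure)
Pure literal count = 0

0


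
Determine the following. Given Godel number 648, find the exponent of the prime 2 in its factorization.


Factorize 648 by dividing by 2 repeatedly.
Division steps: 2 divides 648 exactly 3 time(s).
Exponent of 2 = 3

3


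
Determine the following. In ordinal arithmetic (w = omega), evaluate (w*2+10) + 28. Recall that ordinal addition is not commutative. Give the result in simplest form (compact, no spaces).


Compute (w*2+10) + 28.
Ordinal + is associative but NOT commutative; for finite n>0, n + w = w but w + n stays w+n.
By associativity: (w*2+10) + 28 = w*2 + (10+28) = w*2+38.
Result = w*2+38

w*2+38


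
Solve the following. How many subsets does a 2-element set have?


The power set of a set with n elements has 2^n elements.
|P(S)| = 2^2 = 4

4


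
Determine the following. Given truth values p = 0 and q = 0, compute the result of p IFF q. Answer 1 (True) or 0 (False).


p = 0, q = 0
Operation: p IFF q
Evaluate: 0 IFF 0 = 1

1


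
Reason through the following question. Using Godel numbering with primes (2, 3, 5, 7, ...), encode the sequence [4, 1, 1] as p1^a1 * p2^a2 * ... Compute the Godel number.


Encode each element as an exponent of the corresponding prime:
  2^4 = 16
  3^1 = 3
  5^1 = 5
Product = 16 * 3 * 5 = 240

240


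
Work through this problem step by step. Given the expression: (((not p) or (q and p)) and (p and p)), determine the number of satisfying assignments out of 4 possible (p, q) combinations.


Check all 4 assignments:
p=0, q=0: 0
p=0, q=1: 0
p=1, q=0: 0
p=1, q=1: 1
Count of True = 1

1


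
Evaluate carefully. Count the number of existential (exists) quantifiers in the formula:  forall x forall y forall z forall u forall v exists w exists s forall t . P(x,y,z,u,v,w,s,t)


Quantifier prefix: forall x forall y forall z forall u forall v exists w exists s forall t
Mark each quantifier type:
  U U U U U E E U
Universal count = 6, Existential count = 2
Asked for existential (exists) quantifiers: 2

2


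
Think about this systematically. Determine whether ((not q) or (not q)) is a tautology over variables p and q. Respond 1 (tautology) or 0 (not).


Check all 4 assignments:
p=0, q=0: 1
p=0, q=1: 0
p=1, q=0: 1
p=1, q=1: 0
Satisfying count = 2/4.
Tautology iff count = 4: no.

0


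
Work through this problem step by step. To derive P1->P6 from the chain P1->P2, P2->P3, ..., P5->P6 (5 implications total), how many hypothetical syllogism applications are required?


With 5 implications in a chain connecting 6 propositions:
P1->P2, P2->P3, ..., P5->P6
Steps needed = (number of implications) - 1 = 5 - 1 = 4

4


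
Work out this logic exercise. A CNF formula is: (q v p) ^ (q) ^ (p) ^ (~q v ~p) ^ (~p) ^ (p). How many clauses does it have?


A CNF formula is a conjunction of clauses.
Clauses are separated by ^.
Counting the conjuncts: 6 clauses.

6


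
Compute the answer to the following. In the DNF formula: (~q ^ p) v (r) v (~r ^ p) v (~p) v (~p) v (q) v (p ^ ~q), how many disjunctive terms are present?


A DNF formula is a disjunction of terms (conjunctions).
Terms are separated by v.
Counting the disjuncts: 7 terms.

7


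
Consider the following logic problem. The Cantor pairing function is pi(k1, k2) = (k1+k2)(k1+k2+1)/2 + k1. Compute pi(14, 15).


k1 + k2 = 29
(k1+k2)(k1+k2+1)/2 = 29 * 30 / 2 = 435
pi = 435 + 14 = 449

449


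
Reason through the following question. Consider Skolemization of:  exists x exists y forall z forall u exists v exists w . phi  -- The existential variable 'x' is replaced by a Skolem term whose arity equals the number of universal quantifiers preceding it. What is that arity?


Quantifier prefix: exists x exists y forall z forall u exists v exists w
'x' is existentially quantified at position 1.
No universal quantifiers precede it.
Skolem function arity = 0 (a Skolem constant)

0


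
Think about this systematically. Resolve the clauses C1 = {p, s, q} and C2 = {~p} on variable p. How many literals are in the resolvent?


Remove p from C1 and ~p from C2.
C1 remainder: {s, q}
C2 remainder: {}
Union (resolvent): {q, s}
Resolvent has 2 literal(s).

2


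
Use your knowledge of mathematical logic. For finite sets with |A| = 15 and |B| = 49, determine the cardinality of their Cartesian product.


The Cartesian product A x B contains all ordered pairs (a, b).
|A x B| = |A| * |B| = 15 * 49 = 735

735


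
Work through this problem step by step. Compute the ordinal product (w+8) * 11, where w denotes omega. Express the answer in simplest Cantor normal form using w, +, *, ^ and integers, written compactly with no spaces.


Compute (w+8) * 11.
Ordinal * is associative and left-distributive over +, but NOT commutative; for finite n>1, n*w = w but w*n stays w*n.
(w+8) * 11 = (w+8) repeated 11 times. Each intermediate +8 is absorbed by the following w; only the last survives: w*11+8.
Result = w*11+8

w*11+8


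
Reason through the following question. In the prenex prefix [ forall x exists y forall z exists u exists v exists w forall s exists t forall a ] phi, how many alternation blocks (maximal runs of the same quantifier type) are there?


Quantifier-type sequence: A E A E E E A E A  (A=forall, E=exists)
Group into maximal same-type runs:
  Ax1 | Ex1 | Ax1 | Ex3 | Ax1 | Ex1 | Ax1
Number of blocks = 7

7


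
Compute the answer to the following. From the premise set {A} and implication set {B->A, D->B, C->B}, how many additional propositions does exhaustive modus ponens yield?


Initial facts: {A}
Apply modus ponens to closure:
  (no implication fires)
Final known: {A}
New propositions: {(none)}
Count = 0

0


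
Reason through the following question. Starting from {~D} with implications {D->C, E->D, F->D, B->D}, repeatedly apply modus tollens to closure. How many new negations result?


Initial negated facts: {~D}
Apply modus tollens to closure:
  ~D and E->D  =>  ~E
  ~D and F->D  =>  ~F
  ~D and B->D  =>  ~B
Final negated: {~B, ~D, ~E, ~F}
New negations: {~B, ~E, ~F}
Count = 3

3


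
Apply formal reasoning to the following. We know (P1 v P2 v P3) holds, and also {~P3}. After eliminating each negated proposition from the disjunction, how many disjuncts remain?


Original disjuncts (3): P1, P2, P3
Negated (eliminate): ~P3
Remaining disjuncts: P1, P2
Count = 3 - 1 = 2

2


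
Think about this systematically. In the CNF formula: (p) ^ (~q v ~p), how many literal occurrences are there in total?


Counting literals in each clause:
Clause 1: 1 literal(s)
Clause 2: 2 literal(s)
Total = 3

3


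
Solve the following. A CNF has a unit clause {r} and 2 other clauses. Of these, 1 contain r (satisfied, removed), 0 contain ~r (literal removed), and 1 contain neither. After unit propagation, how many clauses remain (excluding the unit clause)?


Satisfied (removed): 1
Shortened (remain): 0
Unchanged (remain): 1
Remaining = 0 + 1 = 1

1


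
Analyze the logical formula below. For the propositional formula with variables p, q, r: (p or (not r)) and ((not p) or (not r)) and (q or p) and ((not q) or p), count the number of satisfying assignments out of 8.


Evaluate all 8 assignments for p, q, r:
p=0, q=0, r=0: 0
p=0, q=0, r=1: 0
p=0, q=1, r=0: 0
p=0, q=1, r=1: 0
p=1, q=0, r=0: 1
p=1, q=0, r=1: 0
p=1, q=1, r=0: 1
p=1, q=1, r=1: 0
Satisfying count = 2

2


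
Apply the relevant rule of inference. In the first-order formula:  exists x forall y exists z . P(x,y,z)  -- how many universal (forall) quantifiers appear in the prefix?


Quantifier prefix: exists x forall y exists z
Mark each quantifier type:
  E U E
Universal count = 1, Existential count = 2
Asked for universal (forall) quantifiers: 1

1


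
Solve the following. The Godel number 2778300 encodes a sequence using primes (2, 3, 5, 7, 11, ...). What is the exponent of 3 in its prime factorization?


Factorize 2778300 by dividing by 3 repeatedly.
Division steps: 3 divides 2778300 exactly 4 time(s).
Exponent of 3 = 4

4


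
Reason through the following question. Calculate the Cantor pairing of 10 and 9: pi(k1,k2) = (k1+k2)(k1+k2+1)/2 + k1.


k1 + k2 = 19
(k1+k2)(k1+k2+1)/2 = 19 * 20 / 2 = 190
pi = 190 + 10 = 200

200


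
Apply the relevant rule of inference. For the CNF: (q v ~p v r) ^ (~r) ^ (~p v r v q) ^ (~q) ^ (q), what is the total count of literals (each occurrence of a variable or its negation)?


Counting literals in each clause:
Clause 1: 3 literal(s)
Clause 2: 1 literal(s)
Clause 3: 3 literal(s)
Clause 4: 1 literal(s)
Clause 5: 1 literal(s)
Total = 9

9


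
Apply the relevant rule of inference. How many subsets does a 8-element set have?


The power set of a set with n elements has 2^n elements.
|P(S)| = 2^8 = 256

256


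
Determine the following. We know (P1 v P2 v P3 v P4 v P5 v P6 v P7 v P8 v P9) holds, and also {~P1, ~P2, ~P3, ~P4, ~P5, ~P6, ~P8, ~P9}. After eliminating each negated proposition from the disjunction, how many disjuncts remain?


Original disjuncts (9): P1, P2, P3, P4, P5, P6, P7, P8, P9
Negated (eliminate): ~P1, ~P2, ~P3, ~P4, ~P5, ~P6, ~P8, ~P9
Remaining disjuncts: P7
Count = 9 - 8 = 1

1


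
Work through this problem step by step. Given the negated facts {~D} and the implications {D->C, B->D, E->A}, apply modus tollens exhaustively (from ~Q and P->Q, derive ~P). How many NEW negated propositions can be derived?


Initial negated facts: {~D}
Apply modus tollens to closure:
  ~D and B->D  =>  ~B
Final negated: {~B, ~D}
New negations: {~B}
Count = 1

1


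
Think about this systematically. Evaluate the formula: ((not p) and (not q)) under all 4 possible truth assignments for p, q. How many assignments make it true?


Check all 4 assignments:
p=0, q=0: 1
p=0, q=1: 0
p=1, q=0: 0
p=1, q=1: 0
Count of True = 1

1


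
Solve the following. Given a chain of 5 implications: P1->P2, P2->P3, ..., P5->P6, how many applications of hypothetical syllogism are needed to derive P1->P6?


With 5 implications in a chain connecting 6 propositions:
P1->P2, P2->P3, ..., P5->P6
Steps needed = (number of implications) - 1 = 5 - 1 = 4

4


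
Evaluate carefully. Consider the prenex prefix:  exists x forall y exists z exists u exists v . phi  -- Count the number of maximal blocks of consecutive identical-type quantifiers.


Quantifier-type sequence: E A E E E  (A=forall, E=exists)
Group into maximal same-type runs:
  Ex1 | Ax1 | Ex3
Number of blocks = 3

3


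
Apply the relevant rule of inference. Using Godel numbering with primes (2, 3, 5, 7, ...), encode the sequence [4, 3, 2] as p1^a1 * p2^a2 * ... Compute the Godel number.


Encode each element as an exponent of the corresponding prime:
  2^4 = 16
  3^3 = 27
  5^2 = 25
Product = 16 * 27 * 25 = 10800

10800


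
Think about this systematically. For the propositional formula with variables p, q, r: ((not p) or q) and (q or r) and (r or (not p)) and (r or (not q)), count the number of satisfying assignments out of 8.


Evaluate all 8 assignments for p, q, r:
p=0, q=0, r=0: 0
p=0, q=0, r=1: 1
p=0, q=1, r=0: 0
p=0, q=1, r=1: 1
p=1, q=0, r=0: 0
p=1, q=0, r=1: 0
p=1, q=1, r=0: 0
p=1, q=1, r=1: 1
Satisfying count = 3

3
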